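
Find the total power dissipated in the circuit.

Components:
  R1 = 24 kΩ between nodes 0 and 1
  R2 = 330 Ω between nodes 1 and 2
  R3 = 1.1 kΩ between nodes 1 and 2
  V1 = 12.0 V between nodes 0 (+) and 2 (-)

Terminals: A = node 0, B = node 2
Nodal analysis, taking node 2 as the 0 V reference.
Source V1 fixes V_0 = 12 V.
KCL at each unknown node (sum of currents leaving = 0; resistances in Ω):
  Node 1: (V_1 - 12)/24000 + (V_1 - 0)/330 + (V_1 - 0)/1100 = 0
Collecting terms: 0.003981 × V_1 = 0.0005  =>  V_1 = 0.1256 V
Power in each resistor, P = (ΔV)²/R:
  P_R1 = (12 - 0.1256)²/24000 = 0.005875 W
  P_R2 = (0.1256 - 0)²/330 = 0.0000478 W
  P_R3 = (0.1256 - 0)²/1100 = 0.00001434 W
P_total = P_R1 + P_R2 + P_R3 = 0.005937 W

Final answer: 0.005937 W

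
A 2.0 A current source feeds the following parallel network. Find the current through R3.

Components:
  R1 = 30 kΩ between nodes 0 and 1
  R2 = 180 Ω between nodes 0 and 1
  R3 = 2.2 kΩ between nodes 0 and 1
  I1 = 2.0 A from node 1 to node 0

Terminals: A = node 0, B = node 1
All resistors sit directly between nodes 0 and 1, so they are in parallel and share one voltage V; the full source current 2 A splits among them.
1/R_par = 1/30000 + 1/180 + 1/2200 = 0.006043 S  =>  R_par = 165.5 Ω
V = I × R_par = 2 × 165.5 = 330.9 V
I_R3 = V/R3 = 330.9/2200 = 0.1504 A

Final answer: 0.1504 A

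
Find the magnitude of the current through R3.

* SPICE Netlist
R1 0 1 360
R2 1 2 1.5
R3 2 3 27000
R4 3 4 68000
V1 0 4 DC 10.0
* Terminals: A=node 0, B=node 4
Nodal analysis, taking node 4 as the 0 V reference.
Source V1 fixes V_0 = 10 V.
KCL at each unknown node (sum of currents leaving = 0; resistances in Ω):
  Node 1: (V_1 - 10)/360 + (V_1 - V_2)/1.5 = 0
  Node 2: (V_2 - V_1)/1.5 + (V_2 - V_3)/27000 = 0
  Node 3: (V_3 - V_2)/27000 + (V_3 - 0)/68000 = 0
Collecting terms (coefficients in siemens):
  0.6694·V_1 - 0.6667·V_2 = 0.02778
  0.6667·V_2 - 0.6667·V_1 - 0.00003704·V_3 = 0
  0.00005174·V_3 - 0.00003704·V_2 = 0
Solving these 3 simultaneous equations (Gaussian elimination) gives:
  V_1 = 9.962 V, V_2 = 9.962 V, V_3 = 7.131 V
I_R3 = (V_2 - V_3)/R3 = (9.962 - 7.131)/27000 = 0.0001049 A
|I_R3| = 0.0001049 A

Final answer: |I_R3| = 0.0001049 A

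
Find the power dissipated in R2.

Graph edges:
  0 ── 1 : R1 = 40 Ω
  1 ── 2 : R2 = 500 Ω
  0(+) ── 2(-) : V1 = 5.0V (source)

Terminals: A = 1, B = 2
Nodal analysis, taking node 2 as the 0 V reference.
Source V1 fixes V_0 = 5 V.
KCL at each unknown node (sum of currents leaving = 0; resistances in Ω):
  Node 1: (V_1 - 5)/40 + (V_1 - 0)/500 = 0
Collecting terms: 0.027 × V_1 = 0.125  =>  V_1 = 4.63 V
I_R2 = (V_1 - V_2)/R2 = (4.63 - 0)/500 = 0.009259 A
P_R2 = I_R2² × R2 = (0.009259)² × 500 = 0.04287 W

Final answer: 0.04287 W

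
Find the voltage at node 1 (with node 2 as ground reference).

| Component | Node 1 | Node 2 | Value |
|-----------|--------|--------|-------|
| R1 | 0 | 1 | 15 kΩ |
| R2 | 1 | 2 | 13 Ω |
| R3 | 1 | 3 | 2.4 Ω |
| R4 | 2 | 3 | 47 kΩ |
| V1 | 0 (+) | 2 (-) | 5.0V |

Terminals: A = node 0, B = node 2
Nodal analysis, taking node 2 as the 0 V reference.
Source V1 fixes V_0 = 5 V.
KCL at each unknown node (sum of currents leaving = 0; resistances in Ω):
  Node 1: (V_1 - 5)/15000 + (V_1 - 0)/13 + (V_1 - V_3)/2.4 = 0
  Node 3: (V_3 - V_1)/2.4 + (V_3 - 0)/47000 = 0
Collecting terms (coefficients in siemens):
  0.4937·V_1 - 0.4167·V_3 = 0.0003333
  0.4167·V_3 - 0.4167·V_1 = 0
Determinant D = (0.4937)(0.4167) - (-0.4167)(-0.4167) = 0.03209
V_1 = [(0.0003333)(0.4167) - (-0.4167)(0)]/D = 0.004328 V
V_3 = [(0.4937)(0) - (0.0003333)(-0.4167)]/D = 0.004328 V
The requested potential is V_1 = 0.004328 V.

Final answer: V_1 = 0.004328 V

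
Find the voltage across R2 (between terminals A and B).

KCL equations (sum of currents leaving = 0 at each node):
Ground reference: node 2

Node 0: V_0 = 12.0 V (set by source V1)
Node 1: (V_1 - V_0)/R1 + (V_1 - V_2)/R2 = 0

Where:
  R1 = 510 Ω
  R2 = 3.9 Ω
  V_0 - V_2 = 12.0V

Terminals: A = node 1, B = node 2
R1 and R2 are in series across V1 (node 0 → node 1 → node 2), and the output A–B is taken across R2, so this is a voltage divider.
Series current: I = V1/(R1 + R2) = 12/(510 + 3.9) = 12/513.9 = 0.02335 A
V_R2 = I × R2 = V1 × R2/(R1 + R2) = 12 × 3.9/513.9 = 0.09107 V

Final answer: 0.09107 V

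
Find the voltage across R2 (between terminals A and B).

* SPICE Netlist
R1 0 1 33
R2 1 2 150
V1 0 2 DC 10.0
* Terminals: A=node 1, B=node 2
R1 and R2 are in series across V1 (node 0 → node 1 → node 2), and the output A–B is taken across R2, so this is a voltage divider.
Series current: I = V1/(R1 + R2) = 10/(33 + 150) = 10/183 = 0.05464 A
V_R2 = I × R2 = V1 × R2/(R1 + R2) = 10 × 150/183 = 8.197 V

Final answer: 8.197 V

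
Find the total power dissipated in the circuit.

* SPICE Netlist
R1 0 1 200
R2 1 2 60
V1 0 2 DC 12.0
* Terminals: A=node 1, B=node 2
Nodal analysis, taking node 2 as the 0 V reference.
Source V1 fixes V_0 = 12 V.
KCL at each unknown node (sum of currents leaving = 0; resistances in Ω):
  Node 1: (V_1 - 12)/200 + (V_1 - 0)/60 = 0
Collecting terms: 0.02167 × V_1 = 0.06  =>  V_1 = 2.769 V
Power in each resistor, P = (ΔV)²/R:
  P_R1 = (12 - 2.769)²/200 = 0.426 W
  P_R2 = (2.769 - 0)²/60 = 0.1278 W
P_total = P_R1 + P_R2 = 0.5538 W

Final answer: 0.5538 W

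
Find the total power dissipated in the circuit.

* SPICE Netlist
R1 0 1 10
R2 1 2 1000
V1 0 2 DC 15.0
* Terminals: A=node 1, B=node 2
Nodal analysis, taking node 2 as the 0 V reference.
Source V1 fixes V_0 = 15 V.
KCL at each unknown node (sum of currents leaving = 0; resistances in Ω):
  Node 1: (V_1 - 15)/10 + (V_1 - 0)/1000 = 0
Collecting terms: 0.101 × V_1 = 1.5  =>  V_1 = 14.85 V
Power in each resistor, P = (ΔV)²/R:
  P_R1 = (15 - 14.85)²/10 = 0.002206 W
  P_R2 = (14.85 - 0)²/1000 = 0.2206 W
P_total = P_R1 + P_R2 = 0.2228 W

Final answer: 0.2228 W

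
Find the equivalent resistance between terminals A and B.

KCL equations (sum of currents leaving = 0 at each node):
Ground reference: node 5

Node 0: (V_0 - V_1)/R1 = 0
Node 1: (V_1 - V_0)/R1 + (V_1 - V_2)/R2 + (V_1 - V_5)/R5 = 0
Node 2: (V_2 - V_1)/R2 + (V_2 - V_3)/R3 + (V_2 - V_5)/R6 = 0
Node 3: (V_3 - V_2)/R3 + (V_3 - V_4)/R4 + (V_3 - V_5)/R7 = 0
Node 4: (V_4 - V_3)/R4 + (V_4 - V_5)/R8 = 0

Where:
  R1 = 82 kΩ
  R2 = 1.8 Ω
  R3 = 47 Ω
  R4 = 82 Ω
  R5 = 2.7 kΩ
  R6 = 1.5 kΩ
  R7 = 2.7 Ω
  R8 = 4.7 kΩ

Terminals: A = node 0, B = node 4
The network is not a plain series/parallel combination. Inject a 1 A test current into terminal A (node 0) and return it from terminal B (node 4); then R_eq = V_A / (1 A).
Nodal analysis, taking node 4 as the 0 V reference.
Current source I_test pushes 1 A into node 0 and draws it out of node 4.
KCL at each unknown node (sum of currents leaving = 0; resistances in Ω):
  Node 0: (V_0 - V_1)/82000 - 1 = 0
  Node 1: (V_1 - V_0)/82000 + (V_1 - V_2)/1.8 + (V_1 - V_5)/2700 = 0
  Node 2: (V_2 - V_1)/1.8 + (V_2 - V_3)/47 + (V_2 - V_5)/1500 = 0
  Node 3: (V_3 - V_2)/47 + (V_3 - 0)/82 + (V_3 - V_5)/2.7 = 0
  Node 5: (V_5 - V_1)/2700 + (V_5 - V_2)/1500 + (V_5 - V_3)/2.7 + (V_5 - 0)/4700 = 0
Collecting terms (coefficients in siemens):
  0.0000122·V_0 - 0.0000122·V_1 = 1
  0.5559·V_1 - 0.0000122·V_0 - 0.5556·V_2 - 0.0003704·V_5 = 0
  0.5775·V_2 - 0.5556·V_1 - 0.02128·V_3 - 0.0006667·V_5 = 0
  0.4038·V_3 - 0.02128·V_2 - 0.3704·V_5 = 0
  0.3716·V_5 - 0.0003704·V_1 - 0.0006667·V_2 - 0.3704·V_3 = 0
Solving these 5 simultaneous equations (Gaussian elimination) gives:
  V_0 = 82130 V, V_1 = 127.2 V, V_2 = 125.4 V, V_3 = 80.59 V
  V_5 = 80.67 V
R_eq = V_0 / 1 A = 82130 Ω = 82.13 kΩ

Final answer: 82.13 kΩ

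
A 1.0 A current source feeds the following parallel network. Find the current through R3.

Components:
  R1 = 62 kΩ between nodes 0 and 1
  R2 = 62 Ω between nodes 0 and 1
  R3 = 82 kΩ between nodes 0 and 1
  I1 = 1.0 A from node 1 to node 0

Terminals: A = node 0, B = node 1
All resistors sit directly between nodes 0 and 1, so they are in parallel and share one voltage V; the full source current 1 A splits among them.
1/R_par = 1/62000 + 1/62 + 1/82000 = 0.01616 S  =>  R_par = 61.89 Ω
V = I × R_par = 1 × 61.89 = 61.89 V
I_R3 = V/R3 = 61.89/82000 = 0.0007548 A

Final answer: 0.0007548 A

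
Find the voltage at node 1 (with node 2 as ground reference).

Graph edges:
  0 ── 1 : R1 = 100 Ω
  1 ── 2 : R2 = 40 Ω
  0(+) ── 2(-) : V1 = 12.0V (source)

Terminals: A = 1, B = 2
Nodal analysis, taking node 2 as the 0 V reference.
Source V1 fixes V_0 = 12 V.
KCL at each unknown node (sum of currents leaving = 0; resistances in Ω):
  Node 1: (V_1 - 12)/100 + (V_1 - 0)/40 = 0
Collecting terms: 0.035 × V_1 = 0.12  =>  V_1 = 3.429 V
The requested potential is V_1 = 3.429 V.

Final answer: V_1 = 3.429 V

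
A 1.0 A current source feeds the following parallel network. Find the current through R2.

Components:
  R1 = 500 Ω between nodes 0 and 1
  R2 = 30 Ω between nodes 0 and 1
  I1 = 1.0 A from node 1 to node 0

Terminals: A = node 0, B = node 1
All resistors sit directly between nodes 0 and 1, so they are in parallel and share one voltage V; the full source current 1 A splits among them.
1/R_par = 1/500 + 1/30 = 0.03533 S  =>  R_par = 28.3 Ω
V = I × R_par = 1 × 28.3 = 28.3 V
I_R2 = V/R2 = 28.3/30 = 0.9434 A

Final answer: 0.9434 A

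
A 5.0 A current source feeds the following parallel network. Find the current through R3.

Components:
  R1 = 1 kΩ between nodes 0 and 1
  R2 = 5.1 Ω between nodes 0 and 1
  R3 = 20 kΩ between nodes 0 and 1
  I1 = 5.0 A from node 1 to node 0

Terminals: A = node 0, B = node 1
All resistors sit directly between nodes 0 and 1, so they are in parallel and share one voltage V; the full source current 5 A splits among them.
1/R_par = 1/1000 + 1/5.1 + 1/20000 = 0.1971 S  =>  R_par = 5.073 Ω
V = I × R_par = 5 × 5.073 = 25.36 V
I_R3 = V/R3 = 25.36/20000 = 0.001268 A

Final answer: 0.001268 A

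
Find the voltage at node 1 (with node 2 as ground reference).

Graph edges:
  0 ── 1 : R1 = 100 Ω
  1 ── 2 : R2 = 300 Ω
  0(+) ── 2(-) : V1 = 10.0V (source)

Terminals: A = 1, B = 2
Nodal analysis, taking node 2 as the 0 V reference.
Source V1 fixes V_0 = 10 V.
KCL at each unknown node (sum of currents leaving = 0; resistances in Ω):
  Node 1: (V_1 - 10)/100 + (V_1 - 0)/300 = 0
Collecting terms: 0.01333 × V_1 = 0.1  =>  V_1 = 7.5 V
The requested potential is V_1 = 7.5 V.

Final answer: V_1 = 7.5 V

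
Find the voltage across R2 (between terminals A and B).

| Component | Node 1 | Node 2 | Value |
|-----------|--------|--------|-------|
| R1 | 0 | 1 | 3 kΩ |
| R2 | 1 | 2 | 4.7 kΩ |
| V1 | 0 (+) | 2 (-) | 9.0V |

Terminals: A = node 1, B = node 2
R1 and R2 are in series across V1 (node 0 → node 1 → node 2), and the output A–B is taken across R2, so this is a voltage divider.
Series current: I = V1/(R1 + R2) = 9/(3000 + 4700) = 9/7700 = 0.001169 A
V_R2 = I × R2 = V1 × R2/(R1 + R2) = 9 × 4700/7700 = 5.494 V

Final answer: 5.494 V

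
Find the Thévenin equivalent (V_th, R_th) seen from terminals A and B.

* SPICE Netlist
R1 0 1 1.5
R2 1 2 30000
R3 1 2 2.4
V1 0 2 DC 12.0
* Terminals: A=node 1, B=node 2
Step 1 — V_th is the open-circuit voltage V_A - V_B (nothing connected across the terminals).
Nodal analysis, taking node 2 as the 0 V reference.
Source V1 fixes V_0 = 12 V.
KCL at each unknown node (sum of currents leaving = 0; resistances in Ω):
  Node 1: (V_1 - 12)/1.5 + (V_1 - 0)/30000 + (V_1 - 0)/2.4 = 0
Collecting terms: 1.083 × V_1 = 8  =>  V_1 = 7.384 V
V_th = V_1 - V_2 = 7.384 - 0 = 7.384 V
Step 2 — R_th: zero the source — replace V1 by a short circuit (node 2 merges into node 0) — and find the resistance seen between A (node 1) and B (node 0).
Reduce the network between node 1 (A) and node 0 (B) by series/parallel combination:
  Rp1 = R1 ‖ R2 ‖ R3 (parallel, all between nodes 0 and 1) = 1/(1/1.5 + 1/30000 + 1/2.4) = 0.923 Ω
R_th = 0.923 Ω

Final answer: V_th = 7.384 V, R_th = 0.923 Ω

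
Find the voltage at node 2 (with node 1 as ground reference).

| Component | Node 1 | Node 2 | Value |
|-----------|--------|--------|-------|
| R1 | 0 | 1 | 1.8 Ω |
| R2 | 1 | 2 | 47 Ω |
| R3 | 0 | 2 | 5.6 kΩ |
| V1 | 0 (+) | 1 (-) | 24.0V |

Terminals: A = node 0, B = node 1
Nodal analysis, taking node 1 as the 0 V reference.
Source V1 fixes V_0 = 24 V.
KCL at each unknown node (sum of currents leaving = 0; resistances in Ω):
  Node 2: (V_2 - 0)/47 + (V_2 - 24)/5600 = 0
Collecting terms: 0.02146 × V_2 = 0.004286  =>  V_2 = 0.1998 V
The requested potential is V_2 = 0.1998 V.

Final answer: V_2 = 0.1998 V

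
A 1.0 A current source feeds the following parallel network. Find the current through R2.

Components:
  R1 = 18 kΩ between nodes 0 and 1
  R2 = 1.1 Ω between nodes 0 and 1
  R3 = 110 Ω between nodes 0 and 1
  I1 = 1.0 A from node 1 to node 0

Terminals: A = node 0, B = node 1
All resistors sit directly between nodes 0 and 1, so they are in parallel and share one voltage V; the full source current 1 A splits among them.
1/R_par = 1/18000 + 1/1.1 + 1/110 = 0.9182 S  =>  R_par = 1.089 Ω
V = I × R_par = 1 × 1.089 = 1.089 V
I_R2 = V/R2 = 1.089/1.1 = 0.99 A

Final answer: 0.99 A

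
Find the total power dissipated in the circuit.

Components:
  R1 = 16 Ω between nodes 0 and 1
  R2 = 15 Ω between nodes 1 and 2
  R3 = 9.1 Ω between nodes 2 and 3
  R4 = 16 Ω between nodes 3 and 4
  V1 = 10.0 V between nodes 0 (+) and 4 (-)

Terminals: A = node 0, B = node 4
Nodal analysis, taking node 4 as the 0 V reference.
Source V1 fixes V_0 = 10 V.
KCL at each unknown node (sum of currents leaving = 0; resistances in Ω):
  Node 1: (V_1 - 10)/16 + (V_1 - V_2)/15 = 0
  Node 2: (V_2 - V_1)/15 + (V_2 - V_3)/9.1 = 0
  Node 3: (V_3 - V_2)/9.1 + (V_3 - 0)/16 = 0
Collecting terms (coefficients in siemens):
  0.1292·V_1 - 0.06667·V_2 = 0.625
  0.1766·V_2 - 0.06667·V_1 - 0.1099·V_3 = 0
  0.1724·V_3 - 0.1099·V_2 = 0
Solving these 3 simultaneous equations (Gaussian elimination) gives:
  V_1 = 7.148 V, V_2 = 4.474 V, V_3 = 2.852 V
Power in each resistor, P = (ΔV)²/R:
  P_R1 = (10 - 7.148)²/16 = 0.5084 W
  P_R2 = (7.148 - 4.474)²/15 = 0.4766 W
  P_R3 = (4.474 - 2.852)²/9.1 = 0.2891 W
  P_R4 = (2.852 - 0)²/16 = 0.5084 W
P_total = P_R1 + P_R2 + P_R3 + P_R4 = 1.783 W

Final answer: 1.783 W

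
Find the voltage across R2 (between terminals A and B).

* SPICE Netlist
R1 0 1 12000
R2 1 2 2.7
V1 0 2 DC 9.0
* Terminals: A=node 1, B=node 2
R1 and R2 are in series across V1 (node 0 → node 1 → node 2), and the output A–B is taken across R2, so this is a voltage divider.
Series current: I = V1/(R1 + R2) = 9/(12000 + 2.7) = 9/12000 = 0.0007498 A
V_R2 = I × R2 = V1 × R2/(R1 + R2) = 9 × 2.7/12000 = 0.002025 V

Final answer: 0.002025 V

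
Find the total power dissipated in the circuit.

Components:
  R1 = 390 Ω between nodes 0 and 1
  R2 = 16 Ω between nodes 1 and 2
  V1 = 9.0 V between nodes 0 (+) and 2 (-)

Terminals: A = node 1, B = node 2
Nodal analysis, taking node 2 as the 0 V reference.
Source V1 fixes V_0 = 9 V.
KCL at each unknown node (sum of currents leaving = 0; resistances in Ω):
  Node 1: (V_1 - 9)/390 + (V_1 - 0)/16 = 0
Collecting terms: 0.06506 × V_1 = 0.02308  =>  V_1 = 0.3547 V
Power in each resistor, P = (ΔV)²/R:
  P_R1 = (9 - 0.3547)²/390 = 0.1916 W
  P_R2 = (0.3547 - 0)²/16 = 0.007862 W
P_total = P_R1 + P_R2 = 0.1995 W

Final answer: 0.1995 W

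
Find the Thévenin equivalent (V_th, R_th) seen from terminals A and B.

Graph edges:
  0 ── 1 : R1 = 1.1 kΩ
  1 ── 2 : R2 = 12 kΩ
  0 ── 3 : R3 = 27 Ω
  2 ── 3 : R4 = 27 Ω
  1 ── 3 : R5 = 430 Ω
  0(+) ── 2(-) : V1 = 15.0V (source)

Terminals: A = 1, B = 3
Step 1 — V_th is the open-circuit voltage V_A - V_B (nothing connected across the terminals).
Nodal analysis, taking node 2 as the 0 V reference.
Source V1 fixes V_0 = 15 V.
KCL at each unknown node (sum of currents leaving = 0; resistances in Ω):
  Node 1: (V_1 - 15)/1100 + (V_1 - 0)/12000 + (V_1 - V_3)/430 = 0
  Node 3: (V_3 - 15)/27 + (V_3 - 0)/27 + (V_3 - V_1)/430 = 0
Collecting terms (coefficients in siemens):
  0.003318·V_1 - 0.002326·V_3 = 0.01364
  0.0764·V_3 - 0.002326·V_1 = 0.5556
Determinant D = (0.003318)(0.0764) - (-0.002326)(-0.002326) = 0.0002481
V_1 = [(0.01364)(0.0764) - (-0.002326)(0.5556)]/D = 9.407 V
V_3 = [(0.003318)(0.5556) - (0.01364)(-0.002326)]/D = 7.558 V
V_th = V_1 - V_3 = 9.407 - 7.558 = 1.849 V
Step 2 — R_th: zero the source — replace V1 by a short circuit (node 2 merges into node 0) — and find the resistance seen between A (node 1) and B (node 3).
Reduce the network between node 1 (A) and node 3 (B) by series/parallel combination:
  Rp1 = R1 ‖ R2 (parallel, both between nodes 0 and 1) = 1/(1/1100 + 1/12000) = 1008 Ω
  Rp2 = R3 ‖ R4 (parallel, both between nodes 0 and 3) = 1/(1/27 + 1/27) = 13.5 Ω
  Rs1 = Rp1 + Rp2 (series, joined only at node 0) = 1008 + 13.5 = 1021 Ω
  Rp3 = R5 ‖ Rs1 (parallel, both between nodes 1 and 3) = 1/(1/430 + 1/1021) = 302.6 Ω
R_th = 302.6 Ω

Final answer: V_th = 1.849 V, R_th = 302.6 Ω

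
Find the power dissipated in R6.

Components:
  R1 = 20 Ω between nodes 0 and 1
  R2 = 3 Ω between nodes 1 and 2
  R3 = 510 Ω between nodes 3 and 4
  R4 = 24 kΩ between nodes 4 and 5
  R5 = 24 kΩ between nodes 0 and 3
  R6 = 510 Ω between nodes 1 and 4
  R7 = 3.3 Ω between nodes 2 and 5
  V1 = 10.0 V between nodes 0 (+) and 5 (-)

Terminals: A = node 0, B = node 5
Nodal analysis, taking node 5 as the 0 V reference.
Source V1 fixes V_0 = 10 V.
KCL at each unknown node (sum of currents leaving = 0; resistances in Ω):
  Node 1: (V_1 - 10)/20 + (V_1 - V_2)/3 + (V_1 - V_4)/510 = 0
  Node 2: (V_2 - V_1)/3 + (V_2 - 0)/3.3 = 0
  Node 3: (V_3 - V_4)/510 + (V_3 - 10)/24000 = 0
  Node 4: (V_4 - V_3)/510 + (V_4 - 0)/24000 + (V_4 - V_1)/510 = 0
Collecting terms (coefficients in siemens):
  0.3853·V_1 - 0.3333·V_2 - 0.001961·V_4 = 0.5
  0.6364·V_2 - 0.3333·V_1 = 0
  0.002002·V_3 - 0.001961·V_4 = 0.0004167
  0.003963·V_4 - 0.001961·V_1 - 0.001961·V_3 = 0
Solving these 4 simultaneous equations (Gaussian elimination) gives:
  V_1 = 2.396 V, V_2 = 1.255 V, V_3 = 2.655 V, V_4 = 2.499 V
I_R6 = (V_1 - V_4)/R6 = (2.396 - 2.499)/510 = -0.0002019 A
P_R6 = I_R6² × R6 = (-0.0002019)² × 510 = 0.00002079 W

Final answer: 2.079e-05 W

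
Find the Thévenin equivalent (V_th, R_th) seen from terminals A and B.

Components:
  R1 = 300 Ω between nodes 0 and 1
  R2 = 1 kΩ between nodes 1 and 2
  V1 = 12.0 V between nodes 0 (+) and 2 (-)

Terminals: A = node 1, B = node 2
Step 1 — V_th is the open-circuit voltage V_A - V_B (nothing connected across the terminals).
Nodal analysis, taking node 2 as the 0 V reference.
Source V1 fixes V_0 = 12 V.
KCL at each unknown node (sum of currents leaving = 0; resistances in Ω):
  Node 1: (V_1 - 12)/300 + (V_1 - 0)/1000 = 0
Collecting terms: 0.004333 × V_1 = 0.04  =>  V_1 = 9.231 V
V_th = V_1 - V_2 = 9.231 - 0 = 9.231 V
Step 2 — R_th: zero the source — replace V1 by a short circuit (node 2 merges into node 0) — and find the resistance seen between A (node 1) and B (node 0).
Reduce the network between node 1 (A) and node 0 (B) by series/parallel combination:
  Rp1 = R1 ‖ R2 (parallel, both between nodes 0 and 1) = 1/(1/300 + 1/1000) = 230.8 Ω
R_th = 230.8 Ω

Final answer: V_th = 9.231 V, R_th = 230.8 Ω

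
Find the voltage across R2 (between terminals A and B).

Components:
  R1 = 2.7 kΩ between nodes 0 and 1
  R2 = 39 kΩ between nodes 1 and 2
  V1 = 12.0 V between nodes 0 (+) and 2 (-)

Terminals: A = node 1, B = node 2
R1 and R2 are in series across V1 (node 0 → node 1 → node 2), and the output A–B is taken across R2, so this is a voltage divider.
Series current: I = V1/(R1 + R2) = 12/(2700 + 39000) = 12/41700 = 0.0002878 A
V_R2 = I × R2 = V1 × R2/(R1 + R2) = 12 × 39000/41700 = 11.22 V

Final answer: 11.22 V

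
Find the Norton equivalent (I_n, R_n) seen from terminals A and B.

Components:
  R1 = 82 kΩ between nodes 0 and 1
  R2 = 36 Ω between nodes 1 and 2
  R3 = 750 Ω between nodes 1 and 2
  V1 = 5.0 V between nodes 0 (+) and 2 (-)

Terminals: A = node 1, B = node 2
Find the Thévenin equivalent first; then I_n = V_th/R_th and R_n = R_th.
Step 1 — V_th is the open-circuit voltage V_A - V_B (nothing connected across the terminals).
Nodal analysis, taking node 2 as the 0 V reference.
Source V1 fixes V_0 = 5 V.
KCL at each unknown node (sum of currents leaving = 0; resistances in Ω):
  Node 1: (V_1 - 5)/82000 + (V_1 - 0)/36 + (V_1 - 0)/750 = 0
Collecting terms: 0.02912 × V_1 = 0.00006098  =>  V_1 = 0.002094 V
V_th = V_1 - V_2 = 0.002094 - 0 = 0.002094 V
Step 2 — R_th: zero the source — replace V1 by a short circuit (node 2 merges into node 0) — and find the resistance seen between A (node 1) and B (node 0).
Reduce the network between node 1 (A) and node 0 (B) by series/parallel combination:
  Rp1 = R1 ‖ R2 ‖ R3 (parallel, all between nodes 0 and 1) = 1/(1/82000 + 1/36 + 1/750) = 34.34 Ω
R_th = 34.34 Ω
I_n = V_th/R_th = 0.002094/34.34 = 0.00006098 A, and R_n = R_th = 34.34 Ω

Final answer: I_n = 6.098e-05 A, R_n = 34.34 Ω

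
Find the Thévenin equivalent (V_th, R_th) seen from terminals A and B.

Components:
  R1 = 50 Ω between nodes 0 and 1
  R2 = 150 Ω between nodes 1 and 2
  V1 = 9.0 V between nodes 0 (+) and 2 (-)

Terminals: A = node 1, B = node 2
Step 1 — V_th is the open-circuit voltage V_A - V_B (nothing connected across the terminals).
Nodal analysis, taking node 2 as the 0 V reference.
Source V1 fixes V_0 = 9 V.
KCL at each unknown node (sum of currents leaving = 0; resistances in Ω):
  Node 1: (V_1 - 9)/50 + (V_1 - 0)/150 = 0
Collecting terms: 0.02667 × V_1 = 0.18  =>  V_1 = 6.75 V
V_th = V_1 - V_2 = 6.75 - 0 = 6.75 V
Step 2 — R_th: zero the source — replace V1 by a short circuit (node 2 merges into node 0) — and find the resistance seen between A (node 1) and B (node 0).
Reduce the network between node 1 (A) and node 0 (B) by series/parallel combination:
  Rp1 = R1 ‖ R2 (parallel, both between nodes 0 and 1) = 1/(1/50 + 1/150) = 37.5 Ω
R_th = 37.5 Ω

Final answer: V_th = 6.75 V, R_th = 37.5 Ω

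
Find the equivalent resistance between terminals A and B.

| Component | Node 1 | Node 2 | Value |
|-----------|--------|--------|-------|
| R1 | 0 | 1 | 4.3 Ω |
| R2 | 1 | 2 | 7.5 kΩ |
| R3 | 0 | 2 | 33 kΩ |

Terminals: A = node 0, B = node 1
Reduce the network between node 0 (A) and node 1 (B) by series/parallel combination:
  Rs1 = R3 + R2 (series, joined only at node 2) = 33000 + 7500 = 40500 Ω
  Rp1 = R1 ‖ Rs1 (parallel, both between nodes 0 and 1) = 1/(1/4.3 + 1/40500) = 4.3 Ω
R_eq = 4.3 Ω

Final answer: 4.3 Ω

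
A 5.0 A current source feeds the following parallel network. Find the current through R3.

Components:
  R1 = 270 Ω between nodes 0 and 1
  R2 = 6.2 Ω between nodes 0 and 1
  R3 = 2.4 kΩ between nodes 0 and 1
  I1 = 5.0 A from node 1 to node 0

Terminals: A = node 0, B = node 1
All resistors sit directly between nodes 0 and 1, so they are in parallel and share one voltage V; the full source current 5 A splits among them.
1/R_par = 1/270 + 1/6.2 + 1/2400 = 0.1654 S  =>  R_par = 6.046 Ω
V = I × R_par = 5 × 6.046 = 30.23 V
I_R3 = V/R3 = 30.23/2400 = 0.01259 A

Final answer: 0.01259 A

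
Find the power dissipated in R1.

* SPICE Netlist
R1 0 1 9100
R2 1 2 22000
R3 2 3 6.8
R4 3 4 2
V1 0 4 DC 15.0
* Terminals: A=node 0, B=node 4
Nodal analysis, taking node 4 as the 0 V reference.
Source V1 fixes V_0 = 15 V.
KCL at each unknown node (sum of currents leaving = 0; resistances in Ω):
  Node 1: (V_1 - 15)/9100 + (V_1 - V_2)/22000 = 0
  Node 2: (V_2 - V_1)/22000 + (V_2 - V_3)/6.8 = 0
  Node 3: (V_3 - V_2)/6.8 + (V_3 - 0)/2 = 0
Collecting terms (coefficients in siemens):
  0.0001553·V_1 - 0.00004545·V_2 = 0.001648
  0.1471·V_2 - 0.00004545·V_1 - 0.1471·V_3 = 0
  0.6471·V_3 - 0.1471·V_2 = 0
Solving these 3 simultaneous equations (Gaussian elimination) gives:
  V_1 = 10.61 V, V_2 = 0.004243 V, V_3 = 0.0009644 V
I_R1 = (V_0 - V_1)/R1 = (15 - 10.61)/9100 = 0.0004822 A
P_R1 = I_R1² × R1 = (0.0004822)² × 9100 = 0.002116 W

Final answer: 0.002116 W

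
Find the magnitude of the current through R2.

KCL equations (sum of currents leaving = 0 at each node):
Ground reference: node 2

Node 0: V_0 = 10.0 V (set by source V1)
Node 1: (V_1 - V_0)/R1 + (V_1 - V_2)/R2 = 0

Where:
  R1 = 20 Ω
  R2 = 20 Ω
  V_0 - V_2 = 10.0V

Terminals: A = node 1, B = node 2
Nodal analysis, taking node 2 as the 0 V reference.
Source V1 fixes V_0 = 10 V.
KCL at each unknown node (sum of currents leaving = 0; resistances in Ω):
  Node 1: (V_1 - 10)/20 + (V_1 - 0)/20 = 0
Collecting terms: 0.1 × V_1 = 0.5  =>  V_1 = 5 V
I_R2 = (V_1 - V_2)/R2 = (5 - 0)/20 = 0.25 A
|I_R2| = 0.25 A

Final answer: |I_R2| = 0.25 A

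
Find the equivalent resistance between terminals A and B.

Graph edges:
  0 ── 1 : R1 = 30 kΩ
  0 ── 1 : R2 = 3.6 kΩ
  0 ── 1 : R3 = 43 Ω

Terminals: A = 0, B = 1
Reduce the network between node 0 (A) and node 1 (B) by series/parallel combination:
  Rp1 = R1 ‖ R2 ‖ R3 (parallel, all between nodes 0 and 1) = 1/(1/30000 + 1/3600 + 1/43) = 42.43 Ω
R_eq = 42.43 Ω

Final answer: 42.43 Ω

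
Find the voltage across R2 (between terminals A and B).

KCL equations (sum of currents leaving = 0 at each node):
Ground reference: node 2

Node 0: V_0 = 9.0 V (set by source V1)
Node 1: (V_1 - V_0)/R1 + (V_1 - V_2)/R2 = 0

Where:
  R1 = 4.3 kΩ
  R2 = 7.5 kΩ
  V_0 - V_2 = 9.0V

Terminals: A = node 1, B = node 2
R1 and R2 are in series across V1 (node 0 → node 1 → node 2), and the output A–B is taken across R2, so this is a voltage divider.
Series current: I = V1/(R1 + R2) = 9/(4300 + 7500) = 9/11800 = 0.0007627 A
V_R2 = I × R2 = V1 × R2/(R1 + R2) = 9 × 7500/11800 = 5.72 V

Final answer: 5.72 V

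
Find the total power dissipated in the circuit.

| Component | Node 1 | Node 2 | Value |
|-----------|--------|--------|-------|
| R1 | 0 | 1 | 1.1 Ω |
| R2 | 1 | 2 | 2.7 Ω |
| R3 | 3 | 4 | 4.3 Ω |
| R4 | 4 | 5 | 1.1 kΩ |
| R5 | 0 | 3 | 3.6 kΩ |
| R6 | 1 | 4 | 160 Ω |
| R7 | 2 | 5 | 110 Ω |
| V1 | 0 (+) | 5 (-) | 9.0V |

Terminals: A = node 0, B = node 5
Nodal analysis, taking node 5 as the 0 V reference.
Source V1 fixes V_0 = 9 V.
KCL at each unknown node (sum of currents leaving = 0; resistances in Ω):
  Node 1: (V_1 - 9)/1.1 + (V_1 - V_2)/2.7 + (V_1 - V_4)/160 = 0
  Node 2: (V_2 - V_1)/2.7 + (V_2 - 0)/110 = 0
  Node 3: (V_3 - V_4)/4.3 + (V_3 - 9)/3600 = 0
  Node 4: (V_4 - V_3)/4.3 + (V_4 - 0)/1100 + (V_4 - V_1)/160 = 0
Collecting terms (coefficients in siemens):
  1.286·V_1 - 0.3704·V_2 - 0.00625·V_4 = 8.182
  0.3795·V_2 - 0.3704·V_1 = 0
  0.2328·V_3 - 0.2326·V_4 = 0.0025
  0.2397·V_4 - 0.00625·V_1 - 0.2326·V_3 = 0
Solving these 4 simultaneous equations (Gaussian elimination) gives:
  V_1 = 8.906 V, V_2 = 8.692 V, V_3 = 7.822 V, V_4 = 7.82 V
Power in each resistor, P = (ΔV)²/R:
  P_R1 = (9 - 8.906)²/1.1 = 0.008098 W
  P_R2 = (8.906 - 8.692)²/2.7 = 0.01686 W
  P_R3 = (7.822 - 7.82)²/4.3 = 0.0000004605 W
  P_R4 = (7.82 - 0)²/1100 = 0.0556 W
  P_R5 = (9 - 7.822)²/3600 = 0.0003856 W
  P_R6 = (8.906 - 7.82)²/160 = 0.00736 W
  P_R7 = (8.692 - 0)²/110 = 0.6869 W
P_total = P_R1 + P_R2 + P_R3 + P_R4 + P_R5 + P_R6 + P_R7 = 0.7752 W

Final answer: 0.7752 W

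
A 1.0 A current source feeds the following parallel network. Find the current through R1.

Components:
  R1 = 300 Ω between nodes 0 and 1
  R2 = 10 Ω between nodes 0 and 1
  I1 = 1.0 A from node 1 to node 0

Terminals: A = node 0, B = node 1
All resistors sit directly between nodes 0 and 1, so they are in parallel and share one voltage V; the full source current 1 A splits among them.
1/R_par = 1/300 + 1/10 = 0.1033 S  =>  R_par = 9.677 Ω
V = I × R_par = 1 × 9.677 = 9.677 V
I_R1 = V/R1 = 9.677/300 = 0.03226 A

Final answer: 0.03226 A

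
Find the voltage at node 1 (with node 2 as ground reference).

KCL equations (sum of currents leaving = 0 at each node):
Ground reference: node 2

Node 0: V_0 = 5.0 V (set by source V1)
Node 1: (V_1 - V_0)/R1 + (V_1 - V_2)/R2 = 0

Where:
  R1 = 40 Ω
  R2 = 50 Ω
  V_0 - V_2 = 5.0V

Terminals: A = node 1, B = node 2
Nodal analysis, taking node 2 as the 0 V reference.
Source V1 fixes V_0 = 5 V.
KCL at each unknown node (sum of currents leaving = 0; resistances in Ω):
  Node 1: (V_1 - 5)/40 + (V_1 - 0)/50 = 0
Collecting terms: 0.045 × V_1 = 0.125  =>  V_1 = 2.778 V
The requested potential is V_1 = 2.778 V.

Final answer: V_1 = 2.778 V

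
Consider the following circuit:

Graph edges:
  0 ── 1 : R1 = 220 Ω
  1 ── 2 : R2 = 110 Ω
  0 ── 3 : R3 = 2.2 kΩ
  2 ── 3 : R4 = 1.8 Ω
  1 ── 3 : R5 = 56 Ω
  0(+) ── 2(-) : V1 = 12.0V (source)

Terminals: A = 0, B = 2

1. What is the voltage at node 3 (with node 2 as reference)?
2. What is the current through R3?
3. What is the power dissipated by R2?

Nodal analysis, taking node 2 as the 0 V reference.
Source V1 fixes V_0 = 12 V.
KCL at each unknown node (sum of currents leaving = 0; resistances in Ω):
  Node 1: (V_1 - 12)/220 + (V_1 - 0)/110 + (V_1 - V_3)/56 = 0
  Node 3: (V_3 - 12)/2200 + (V_3 - 0)/1.8 + (V_3 - V_1)/56 = 0
Collecting terms (coefficients in siemens):
  0.03149·V_1 - 0.01786·V_3 = 0.05455
  0.5739·V_3 - 0.01786·V_1 = 0.005455
Determinant D = (0.03149)(0.5739) - (-0.01786)(-0.01786) = 0.01775
V_1 = [(0.05455)(0.5739) - (-0.01786)(0.005455)]/D = 1.769 V
V_3 = [(0.03149)(0.005455) - (0.05455)(-0.01786)]/D = 0.06454 V
Part 1:
  Read off the nodal solution: V_3 = 0.06454 V
Part 2:
  I_R3 = (V_0 - V_3)/R3 = (12 - 0.06454)/2200 = 0.005425 A
  Magnitude: I_R3 = 0.005425 A
Part 3:
  I_R2 = (V_1 - V_2)/R2 = (1.769 - 0)/110 = 0.01608 A
  P_R2 = I_R2² × R2 = (0.01608)² × 110 = 0.02843 W

Final answers:
1. V_3 = 0.06454 V
2. I_R3 = 0.005425 A
3. P_R2 = 0.02843 W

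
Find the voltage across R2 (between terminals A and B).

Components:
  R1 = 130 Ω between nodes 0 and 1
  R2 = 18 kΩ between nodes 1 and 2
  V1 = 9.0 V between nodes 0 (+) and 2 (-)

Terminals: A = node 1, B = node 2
R1 and R2 are in series across V1 (node 0 → node 1 → node 2), and the output A–B is taken across R2, so this is a voltage divider.
Series current: I = V1/(R1 + R2) = 9/(130 + 18000) = 9/18130 = 0.0004964 A
V_R2 = I × R2 = V1 × R2/(R1 + R2) = 9 × 18000/18130 = 8.935 V

Final answer: 8.935 V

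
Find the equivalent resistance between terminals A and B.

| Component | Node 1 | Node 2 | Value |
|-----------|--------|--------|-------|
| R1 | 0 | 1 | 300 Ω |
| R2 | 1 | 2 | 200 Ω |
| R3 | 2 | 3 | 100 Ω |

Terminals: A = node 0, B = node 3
Reduce the network between node 0 (A) and node 3 (B) by series/parallel combination:
  Rs1 = R1 + R2 (series, joined only at node 1) = 300 + 200 = 500 Ω
  Rs2 = R3 + Rs1 (series, joined only at node 2) = 100 + 500 = 600 Ω
R_eq = 600 Ω

Final answer: 600 Ω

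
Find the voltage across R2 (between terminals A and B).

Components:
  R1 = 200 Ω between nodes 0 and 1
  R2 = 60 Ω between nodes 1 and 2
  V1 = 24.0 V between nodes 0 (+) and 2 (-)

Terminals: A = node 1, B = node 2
R1 and R2 are in series across V1 (node 0 → node 1 → node 2), and the output A–B is taken across R2, so this is a voltage divider.
Series current: I = V1/(R1 + R2) = 24/(200 + 60) = 24/260 = 0.09231 A
V_R2 = I × R2 = V1 × R2/(R1 + R2) = 24 × 60/260 = 5.538 V

Final answer: 5.538 V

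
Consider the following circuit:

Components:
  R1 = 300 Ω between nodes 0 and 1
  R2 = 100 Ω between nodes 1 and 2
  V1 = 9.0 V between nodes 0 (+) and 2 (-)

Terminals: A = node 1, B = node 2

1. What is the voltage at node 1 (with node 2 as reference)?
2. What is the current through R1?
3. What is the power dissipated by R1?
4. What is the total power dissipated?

Nodal analysis, taking node 2 as the 0 V reference.
Source V1 fixes V_0 = 9 V.
KCL at each unknown node (sum of currents leaving = 0; resistances in Ω):
  Node 1: (V_1 - 9)/300 + (V_1 - 0)/100 = 0
Collecting terms: 0.01333 × V_1 = 0.03  =>  V_1 = 2.25 V
Part 1:
  Read off the nodal solution: V_1 = 2.25 V
Part 2:
  I_R1 = (V_0 - V_1)/R1 = (9 - 2.25)/300 = 0.0225 A
  Magnitude: I_R1 = 0.0225 A
Part 3:
  I_R1 = (V_0 - V_1)/R1 = (9 - 2.25)/300 = 0.0225 A
  P_R1 = I_R1² × R1 = (0.0225)² × 300 = 0.1519 W
Part 4:
  Power in each resistor, P = (ΔV)²/R:
    P_R1 = (9 - 2.25)²/300 = 0.1519 W
    P_R2 = (2.25 - 0)²/100 = 0.05063 W
  P_total = P_R1 + P_R2 = 0.2025 W

Final answers:
1. V_1 = 2.25 V
2. I_R1 = 0.0225 A
3. P_R1 = 0.1519 W
4. P_total = 0.2025 W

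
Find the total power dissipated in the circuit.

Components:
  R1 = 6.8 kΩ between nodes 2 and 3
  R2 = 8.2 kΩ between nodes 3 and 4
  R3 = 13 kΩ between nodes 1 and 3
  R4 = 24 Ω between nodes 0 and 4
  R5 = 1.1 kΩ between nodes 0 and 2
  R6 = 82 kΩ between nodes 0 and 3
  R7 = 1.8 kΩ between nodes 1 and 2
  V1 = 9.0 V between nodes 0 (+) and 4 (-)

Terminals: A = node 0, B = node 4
Nodal analysis, taking node 4 as the 0 V reference.
Source V1 fixes V_0 = 9 V.
KCL at each unknown node (sum of currents leaving = 0; resistances in Ω):
  Node 1: (V_1 - V_3)/13000 + (V_1 - V_2)/1800 = 0
  Node 2: (V_2 - V_3)/6800 + (V_2 - 9)/1100 + (V_2 - V_1)/1800 = 0
  Node 3: (V_3 - V_2)/6800 + (V_3 - 0)/8200 + (V_3 - V_1)/13000 + (V_3 - 9)/82000 = 0
Collecting terms (coefficients in siemens):
  0.0006325·V_1 - 0.0005556·V_2 - 0.00007692·V_3 = 0
  0.001612·V_2 - 0.0005556·V_1 - 0.0001471·V_3 = 0.008182
  0.0003581·V_3 - 0.00007692·V_1 - 0.0001471·V_2 = 0.0001098
Solving these 3 simultaneous equations (Gaussian elimination) gives:
  V_1 = 7.968 V, V_2 = 8.319 V, V_3 = 5.434 V
Power in each resistor, P = (ΔV)²/R:
  P_R1 = (8.319 - 5.434)²/6800 = 0.001224 W
  P_R2 = (5.434 - 0)²/8200 = 0.003601 W
  P_R3 = (7.968 - 5.434)²/13000 = 0.000494 W
  P_R4 = (9 - 0)²/24 = 3.375 W
  P_R5 = (9 - 8.319)²/1100 = 0.0004217 W
  P_R6 = (9 - 5.434)²/82000 = 0.0001551 W
  P_R7 = (7.968 - 8.319)²/1800 = 0.0000684 W
P_total = P_R1 + P_R2 + P_R3 + P_R4 + P_R5 + P_R6 + P_R7 = 3.381 W

Final answer: 3.381 W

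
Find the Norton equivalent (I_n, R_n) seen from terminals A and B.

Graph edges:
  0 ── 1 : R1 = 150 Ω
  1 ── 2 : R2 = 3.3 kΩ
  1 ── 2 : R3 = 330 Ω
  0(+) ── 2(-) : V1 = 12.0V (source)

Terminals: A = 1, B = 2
Find the Thévenin equivalent first; then I_n = V_th/R_th and R_n = R_th.
Step 1 — V_th is the open-circuit voltage V_A - V_B (nothing connected across the terminals).
Nodal analysis, taking node 2 as the 0 V reference.
Source V1 fixes V_0 = 12 V.
KCL at each unknown node (sum of currents leaving = 0; resistances in Ω):
  Node 1: (V_1 - 12)/150 + (V_1 - 0)/3300 + (V_1 - 0)/330 = 0
Collecting terms: 0.01 × V_1 = 0.08  =>  V_1 = 8 V
V_th = V_1 - V_2 = 8 - 0 = 8 V
Step 2 — R_th: zero the source — replace V1 by a short circuit (node 2 merges into node 0) — and find the resistance seen between A (node 1) and B (node 0).
Reduce the network between node 1 (A) and node 0 (B) by series/parallel combination:
  Rp1 = R1 ‖ R2 ‖ R3 (parallel, all between nodes 0 and 1) = 1/(1/150 + 1/3300 + 1/330) = 100 Ω
R_th = 100 Ω
I_n = V_th/R_th = 8/100 = 0.08 A, and R_n = R_th = 100 Ω

Final answer: I_n = 0.08 A, R_n = 100 Ω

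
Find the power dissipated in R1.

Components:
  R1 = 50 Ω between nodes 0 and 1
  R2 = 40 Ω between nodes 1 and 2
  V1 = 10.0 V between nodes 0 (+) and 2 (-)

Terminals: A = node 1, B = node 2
Nodal analysis, taking node 2 as the 0 V reference.
Source V1 fixes V_0 = 10 V.
KCL at each unknown node (sum of currents leaving = 0; resistances in Ω):
  Node 1: (V_1 - 10)/50 + (V_1 - 0)/40 = 0
Collecting terms: 0.045 × V_1 = 0.2  =>  V_1 = 4.444 V
I_R1 = (V_0 - V_1)/R1 = (10 - 4.444)/50 = 0.1111 A
P_R1 = I_R1² × R1 = (0.1111)² × 50 = 0.6173 W

Final answer: 0.6173 W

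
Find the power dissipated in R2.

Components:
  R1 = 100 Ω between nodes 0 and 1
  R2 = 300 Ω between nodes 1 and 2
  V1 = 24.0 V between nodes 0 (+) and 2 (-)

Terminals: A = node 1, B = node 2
Nodal analysis, taking node 2 as the 0 V reference.
Source V1 fixes V_0 = 24 V.
KCL at each unknown node (sum of currents leaving = 0; resistances in Ω):
  Node 1: (V_1 - 24)/100 + (V_1 - 0)/300 = 0
Collecting terms: 0.01333 × V_1 = 0.24  =>  V_1 = 18 V
I_R2 = (V_1 - V_2)/R2 = (18 - 0)/300 = 0.06 A
P_R2 = I_R2² × R2 = (0.06)² × 300 = 1.08 W

Final answer: 1.08 W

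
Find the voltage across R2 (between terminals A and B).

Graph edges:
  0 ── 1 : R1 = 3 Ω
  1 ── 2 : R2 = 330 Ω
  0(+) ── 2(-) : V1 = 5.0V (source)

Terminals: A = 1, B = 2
R1 and R2 are in series across V1 (node 0 → node 1 → node 2), and the output A–B is taken across R2, so this is a voltage divider.
Series current: I = V1/(R1 + R2) = 5/(3 + 330) = 5/333 = 0.01502 A
V_R2 = I × R2 = V1 × R2/(R1 + R2) = 5 × 330/333 = 4.955 V

Final answer: 4.955 V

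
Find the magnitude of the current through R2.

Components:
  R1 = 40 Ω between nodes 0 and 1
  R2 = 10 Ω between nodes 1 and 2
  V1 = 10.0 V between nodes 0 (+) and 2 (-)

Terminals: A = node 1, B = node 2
Nodal analysis, taking node 2 as the 0 V reference.
Source V1 fixes V_0 = 10 V.
KCL at each unknown node (sum of currents leaving = 0; resistances in Ω):
  Node 1: (V_1 - 10)/40 + (V_1 - 0)/10 = 0
Collecting terms: 0.125 × V_1 = 0.25  =>  V_1 = 2 V
I_R2 = (V_1 - V_2)/R2 = (2 - 0)/10 = 0.2 A
|I_R2| = 0.2 A

Final answer: |I_R2| = 0.2 A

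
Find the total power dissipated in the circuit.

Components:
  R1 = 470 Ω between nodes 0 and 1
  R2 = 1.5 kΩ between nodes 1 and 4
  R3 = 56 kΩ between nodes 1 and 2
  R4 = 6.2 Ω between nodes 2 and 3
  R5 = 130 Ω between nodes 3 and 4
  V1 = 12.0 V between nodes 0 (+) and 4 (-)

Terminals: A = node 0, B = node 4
Nodal analysis, taking node 4 as the 0 V reference.
Source V1 fixes V_0 = 12 V.
KCL at each unknown node (sum of currents leaving = 0; resistances in Ω):
  Node 1: (V_1 - 12)/470 + (V_1 - 0)/1500 + (V_1 - V_2)/56000 = 0
  Node 2: (V_2 - V_1)/56000 + (V_2 - V_3)/6.2 = 0
  Node 3: (V_3 - V_2)/6.2 + (V_3 - 0)/130 = 0
Collecting terms (coefficients in siemens):
  0.002812·V_1 - 0.00001786·V_2 = 0.02553
  0.1613·V_2 - 0.00001786·V_1 - 0.1613·V_3 = 0
  0.169·V_3 - 0.1613·V_2 = 0
Solving these 3 simultaneous equations (Gaussian elimination) gives:
  V_1 = 9.079 V, V_2 = 0.02203 V, V_3 = 0.02103 V
Power in each resistor, P = (ΔV)²/R:
  P_R1 = (12 - 9.079)²/470 = 0.01815 W
  P_R2 = (9.079 - 0)²/1500 = 0.05495 W
  P_R3 = (9.079 - 0.02203)²/56000 = 0.001465 W
  P_R4 = (0.02203 - 0.02103)²/6.2 = 0.0000001622 W
  P_R5 = (0.02103 - 0)²/130 = 0.000003401 W
P_total = P_R1 + P_R2 + P_R3 + P_R4 + P_R5 = 0.07457 W

Final answer: 0.07457 W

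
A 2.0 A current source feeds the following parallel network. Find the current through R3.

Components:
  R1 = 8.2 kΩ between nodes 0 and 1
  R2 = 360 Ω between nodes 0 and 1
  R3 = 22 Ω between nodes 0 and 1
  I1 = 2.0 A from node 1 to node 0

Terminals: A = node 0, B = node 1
All resistors sit directly between nodes 0 and 1, so they are in parallel and share one voltage V; the full source current 2 A splits among them.
1/R_par = 1/8200 + 1/360 + 1/22 = 0.04835 S  =>  R_par = 20.68 Ω
V = I × R_par = 2 × 20.68 = 41.36 V
I_R3 = V/R3 = 41.36/22 = 1.88 A

Final answer: 1.88 A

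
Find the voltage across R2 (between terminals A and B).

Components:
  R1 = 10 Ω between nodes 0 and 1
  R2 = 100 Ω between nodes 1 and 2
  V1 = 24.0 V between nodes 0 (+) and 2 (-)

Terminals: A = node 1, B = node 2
R1 and R2 are in series across V1 (node 0 → node 1 → node 2), and the output A–B is taken across R2, so this is a voltage divider.
Series current: I = V1/(R1 + R2) = 24/(10 + 100) = 24/110 = 0.2182 A
V_R2 = I × R2 = V1 × R2/(R1 + R2) = 24 × 100/110 = 21.82 V

Final answer: 21.82 V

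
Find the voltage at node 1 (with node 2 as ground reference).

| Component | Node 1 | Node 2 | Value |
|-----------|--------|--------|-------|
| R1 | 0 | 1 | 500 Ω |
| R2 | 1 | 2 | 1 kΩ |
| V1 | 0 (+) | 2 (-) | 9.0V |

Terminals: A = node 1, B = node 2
Nodal analysis, taking node 2 as the 0 V reference.
Source V1 fixes V_0 = 9 V.
KCL at each unknown node (sum of currents leaving = 0; resistances in Ω):
  Node 1: (V_1 - 9)/500 + (V_1 - 0)/1000 = 0
Collecting terms: 0.003 × V_1 = 0.018  =>  V_1 = 6 V
The requested potential is V_1 = 6 V.

Final answer: V_1 = 6 V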